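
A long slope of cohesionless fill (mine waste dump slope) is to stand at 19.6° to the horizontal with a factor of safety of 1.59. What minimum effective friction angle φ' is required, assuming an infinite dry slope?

φ' = 29.5°

FS = tanφ'/tanβ ⇒ tanφ' = FS · tanβ = 1.59 · tan19.6° = 0.5662
φ' = arctan(0.5662) = 29.52°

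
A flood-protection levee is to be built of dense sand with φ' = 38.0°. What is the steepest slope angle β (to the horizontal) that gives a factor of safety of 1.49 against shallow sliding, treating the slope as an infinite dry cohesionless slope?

For an infinite dry cohesionless slope FS = tanφ'/tanβ, so tanβ = tanφ' / FS.
tanβ = tan38.0° / 1.49 = 0.7813 / 1.49 = 0.5244
β = arctan(0.5244) = 27.67°

β = 27.7°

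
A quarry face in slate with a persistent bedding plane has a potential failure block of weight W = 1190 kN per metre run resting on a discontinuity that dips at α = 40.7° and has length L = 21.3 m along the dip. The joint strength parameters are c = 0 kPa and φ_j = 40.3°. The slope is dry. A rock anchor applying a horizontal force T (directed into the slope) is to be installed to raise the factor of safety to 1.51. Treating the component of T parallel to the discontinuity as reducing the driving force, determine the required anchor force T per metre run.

T = 240 kN/m

Resolving forces along and normal to the sliding plane, with the horizontal anchor force T adding T·sinα to the effective normal force and T·cosα acting up the plane against the driving force:
FS = [cL + (W cosα + T sinα) tanφ_j] / [W sinα − T cosα]
Without the anchor: N' = 902.2 kN/m, driving T_d = 776.0 kN/m, resisting R = 0·21.3 + 902.2·tan40.3° = 765.1 kN/m, FS = 0.99.
Setting FS = 1.51 and solving for T:
1.51·(776.0 − T cos40.7°) = 765.1 + T sin40.7°·tan40.3°
T·(sin40.7°·tan40.3° + 1.51·cos40.7°) = 1.51·776.0 − 765.1
T·(0.6521·0.8481 + 1.51·0.7581) = 1171.8 − 765.1 = 406.7
T·1.6978 = 406.7
T = 239.5 kN/m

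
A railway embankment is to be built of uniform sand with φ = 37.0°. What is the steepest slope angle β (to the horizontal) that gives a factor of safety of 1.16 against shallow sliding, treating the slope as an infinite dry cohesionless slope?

β = 33.0°

For an infinite dry cohesionless slope FS = tanφ/tanβ, so tanβ = tanφ / FS.
tanβ = tan37.0° / 1.16 = 0.7536 / 1.16 = 0.6496
β = arctan(0.6496) = 33.01°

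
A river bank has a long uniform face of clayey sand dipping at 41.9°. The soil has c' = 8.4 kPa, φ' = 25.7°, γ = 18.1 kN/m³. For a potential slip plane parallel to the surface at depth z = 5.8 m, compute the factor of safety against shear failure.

FS = 0.70

For an infinite slope with a slip plane parallel to the surface (no pore pressure): FS = [c' + γz cos²β tanφ'] / [γz sinβ cosβ].
γz = 18.1·5.8 = 104.98 kN/m²
Numerator = 8.4 + 104.98·cos²41.9°·tan25.7° = 8.4 + 104.98·0.5540·0.4813 = 36.390 kPa
Denominator = 104.98·sin41.9°·cos41.9° = 104.98·0.6678·0.7443 = 52.183 kPa
FS = 36.390 / 52.183 = 0.697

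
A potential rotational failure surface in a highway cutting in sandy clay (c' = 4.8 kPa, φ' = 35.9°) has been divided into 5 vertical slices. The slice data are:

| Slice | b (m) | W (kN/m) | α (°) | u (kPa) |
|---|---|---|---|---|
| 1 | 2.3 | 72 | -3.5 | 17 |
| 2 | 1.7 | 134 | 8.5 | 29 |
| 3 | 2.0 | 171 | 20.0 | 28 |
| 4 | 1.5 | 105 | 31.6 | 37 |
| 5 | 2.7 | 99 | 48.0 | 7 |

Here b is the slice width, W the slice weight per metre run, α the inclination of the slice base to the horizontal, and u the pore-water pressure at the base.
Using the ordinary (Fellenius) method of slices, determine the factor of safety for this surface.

Ordinary method of slices: FS = Σ[c'·Δl_i + (W_i cosα_i − u_i·Δl_i)·tanφ'] / Σ W_i sinα_i, with Δl_i = b_i / cosα_i.
Slice 1: Δl = 2.3/cos(-3.5°) = 2.304 m; N'_1 = 72·cos(-3.5°) − 17·2.304 = 32.7; c'Δl = 11.06; W sinα = -4.4
Slice 2: Δl = 1.7/cos8.5° = 1.719 m; N'_2 = 134·cos8.5° − 29·1.719 = 82.7; c'Δl = 8.25; W sinα = 19.8
Slice 3: Δl = 2.0/cos20.0° = 2.128 m; N'_3 = 171·cos20.0° − 28·2.128 = 101.1; c'Δl = 10.22; W sinα = 58.5
Slice 4: Δl = 1.5/cos31.6° = 1.761 m; N'_4 = 105·cos31.6° − 37·1.761 = 24.3; c'Δl = 8.45; W sinα = 55.0
Slice 5: Δl = 2.7/cos48.0° = 4.035 m; N'_5 = 99·cos48.0° − 7·4.035 = 38.0; c'Δl = 19.37; W sinα = 73.6
Σc'Δl = 57.3 kN/m; ΣN' = 278.7 kN/m; ΣW sinα = 202.5 kN/m
Resisting = 57.3 + 278.7·tan35.9° = 57.3 + 201.8 = 259.1 kN/m
FS = 259.1 / 202.5 = 1.280

FS = 1.28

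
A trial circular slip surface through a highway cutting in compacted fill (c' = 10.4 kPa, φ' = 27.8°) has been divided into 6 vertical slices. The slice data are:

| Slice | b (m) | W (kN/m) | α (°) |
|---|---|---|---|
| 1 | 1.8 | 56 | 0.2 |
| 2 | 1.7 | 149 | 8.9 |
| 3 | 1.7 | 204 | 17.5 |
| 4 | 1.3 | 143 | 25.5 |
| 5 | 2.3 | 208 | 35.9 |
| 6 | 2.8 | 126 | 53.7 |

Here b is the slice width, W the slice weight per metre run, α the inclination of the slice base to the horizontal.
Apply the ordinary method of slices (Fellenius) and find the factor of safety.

FS = 1.50

Ordinary method of slices: FS = Σ[c'·Δl_i + (W_i cosα_i)·tanφ'] / Σ W_i sinα_i, with Δl_i = b_i / cosα_i.
Slice 1: Δl = 1.8/cos0.2° = 1.800 m; N'_1 = 56·cos0.2° = 56.0; c'Δl = 18.72; W sinα = 0.2
Slice 2: Δl = 1.7/cos8.9° = 1.721 m; N'_2 = 149·cos8.9° = 147.2; c'Δl = 17.90; W sinα = 23.1
Slice 3: Δl = 1.7/cos17.5° = 1.782 m; N'_3 = 204·cos17.5° = 194.6; c'Δl = 18.54; W sinα = 61.3
Slice 4: Δl = 1.3/cos25.5° = 1.440 m; N'_4 = 143·cos25.5° = 129.1; c'Δl = 14.98; W sinα = 61.6
Slice 5: Δl = 2.3/cos35.9° = 2.839 m; N'_5 = 208·cos35.9° = 168.5; c'Δl = 29.53; W sinα = 122.0
Slice 6: Δl = 2.8/cos53.7° = 4.730 m; N'_6 = 126·cos53.7° = 74.6; c'Δl = 49.19; W sinα = 101.5
Σc'Δl = 148.9 kN/m; ΣN' = 769.9 kN/m; ΣW sinα = 369.7 kN/m
Resisting = 148.9 + 769.9·tan27.8° = 148.9 + 405.9 = 554.8 kN/m
FS = 554.8 / 369.7 = 1.501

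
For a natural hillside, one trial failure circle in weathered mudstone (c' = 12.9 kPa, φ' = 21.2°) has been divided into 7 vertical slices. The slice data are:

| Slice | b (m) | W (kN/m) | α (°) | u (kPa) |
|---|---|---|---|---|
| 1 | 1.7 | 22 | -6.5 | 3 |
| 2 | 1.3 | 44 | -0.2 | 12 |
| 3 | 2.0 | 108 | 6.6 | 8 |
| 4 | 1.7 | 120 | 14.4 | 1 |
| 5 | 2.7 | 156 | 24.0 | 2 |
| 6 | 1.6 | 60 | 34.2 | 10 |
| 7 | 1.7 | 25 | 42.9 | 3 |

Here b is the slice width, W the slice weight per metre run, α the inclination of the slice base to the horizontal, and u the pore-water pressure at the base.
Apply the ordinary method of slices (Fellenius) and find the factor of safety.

Ordinary method of slices: FS = Σ[c'·Δl_i + (W_i cosα_i − u_i·Δl_i)·tanφ'] / Σ W_i sinα_i, with Δl_i = b_i / cosα_i.
Slice 1: Δl = 1.7/cos(-6.5°) = 1.711 m; N'_1 = 22·cos(-6.5°) − 3·1.711 = 16.7; c'Δl = 22.07; W sinα = -2.5
Slice 2: Δl = 1.3/cos(-0.2°) = 1.300 m; N'_2 = 44·cos(-0.2°) − 12·1.300 = 28.4; c'Δl = 16.77; W sinα = -0.2
Slice 3: Δl = 2.0/cos6.6° = 2.013 m; N'_3 = 108·cos6.6° − 8·2.013 = 91.2; c'Δl = 25.97; W sinα = 12.4
Slice 4: Δl = 1.7/cos14.4° = 1.755 m; N'_4 = 120·cos14.4° − 1·1.755 = 114.5; c'Δl = 22.64; W sinα = 29.8
Slice 5: Δl = 2.7/cos24.0° = 2.956 m; N'_5 = 156·cos24.0° − 2·2.956 = 136.6; c'Δl = 38.13; W sinα = 63.5
Slice 6: Δl = 1.6/cos34.2° = 1.935 m; N'_6 = 60·cos34.2° − 10·1.935 = 30.3; c'Δl = 24.96; W sinα = 33.7
Slice 7: Δl = 1.7/cos42.9° = 2.321 m; N'_7 = 25·cos42.9° − 3·2.321 = 11.4; c'Δl = 29.94; W sinα = 17.0
Σc'Δl = 180.5 kN/m; ΣN' = 429.0 kN/m; ΣW sinα = 153.8 kN/m
Resisting = 180.5 + 429.0·tan21.2° = 180.5 + 166.4 = 346.9 kN/m
FS = 346.9 / 153.8 = 2.255

FS = 2.26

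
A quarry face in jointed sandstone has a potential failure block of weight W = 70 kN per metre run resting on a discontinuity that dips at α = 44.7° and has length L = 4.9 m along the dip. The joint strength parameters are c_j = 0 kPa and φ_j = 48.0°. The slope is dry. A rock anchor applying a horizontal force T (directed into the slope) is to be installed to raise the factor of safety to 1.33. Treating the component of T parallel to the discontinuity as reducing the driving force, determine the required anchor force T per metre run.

Resolving forces along and normal to the sliding plane, with the horizontal anchor force T adding T·sinα to the effective normal force and T·cosα acting up the plane against the driving force:
FS = [c_jL + (W cosα + T sinα) tanφ_j] / [W sinα − T cosα]
Without the anchor: N' = 49.8 kN/m, driving T_d = 49.2 kN/m, resisting R = 0·4.9 + 49.8·tan48.0° = 55.3 kN/m, FS = 1.12.
Setting FS = 1.33 and solving for T:
1.33·(49.2 − T cos44.7°) = 55.3 + T sin44.7°·tan48.0°
T·(sin44.7°·tan48.0° + 1.33·cos44.7°) = 1.33·49.2 − 55.3
T·(0.7034·1.1106 + 1.33·0.7108) = 65.5 − 55.3 = 10.2
T·1.7266 = 10.2
T = 5.9 kN/m

T = 6 kN/m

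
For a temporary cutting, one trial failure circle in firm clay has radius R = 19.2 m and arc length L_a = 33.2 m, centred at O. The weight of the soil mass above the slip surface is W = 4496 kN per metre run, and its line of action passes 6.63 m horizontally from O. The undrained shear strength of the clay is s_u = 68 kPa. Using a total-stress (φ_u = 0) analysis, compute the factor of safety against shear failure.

FS = 1.45

Taking moments about the centre O, the resisting moment is provided by the undrained shear strength acting along the arc:
M_R = s_u·L_a·R = 68·33.20·19.2 = 43345.9 kN·m/m
M_D = W·d = 4496·6.63 = 29808.5 kN·m/m
FS = M_R / M_D = 43345.9 / 29808.5 = 1.454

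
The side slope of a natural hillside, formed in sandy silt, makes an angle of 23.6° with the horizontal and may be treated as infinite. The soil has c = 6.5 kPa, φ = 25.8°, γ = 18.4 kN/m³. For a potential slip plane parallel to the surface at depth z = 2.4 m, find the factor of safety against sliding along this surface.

For an infinite slope with a slip plane parallel to the surface (no pore pressure): FS = [c + γz cos²β tanφ] / [γz sinβ cosβ].
γz = 18.4·2.4 = 44.16 kN/m²
Numerator = 6.5 + 44.16·cos²23.6°·tan25.8° = 6.5 + 44.16·0.8397·0.4834 = 24.426 kPa
Denominator = 44.16·sin23.6°·cos23.6° = 44.16·0.4003·0.9164 = 16.201 kPa
FS = 24.426 / 16.201 = 1.508

FS = 1.51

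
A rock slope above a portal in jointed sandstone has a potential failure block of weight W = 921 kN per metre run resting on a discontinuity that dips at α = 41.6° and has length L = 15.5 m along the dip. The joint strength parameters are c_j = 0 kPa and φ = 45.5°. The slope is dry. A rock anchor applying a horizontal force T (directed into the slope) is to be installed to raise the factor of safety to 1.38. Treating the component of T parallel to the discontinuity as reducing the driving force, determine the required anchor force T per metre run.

T = 84 kN/m

Resolving forces along and normal to the sliding plane, with the horizontal anchor force T adding T·sinα to the effective normal force and T·cosα acting up the plane against the driving force:
FS = [c_jL + (W cosα + T sinα) tanφ] / [W sinα − T cosα]
Without the anchor: N' = 688.7 kN/m, driving T_d = 611.5 kN/m, resisting R = 0·15.5 + 688.7·tan45.5° = 700.8 kN/m, FS = 1.15.
Setting FS = 1.38 and solving for T:
1.38·(611.5 − T cos41.6°) = 700.8 + T sin41.6°·tan45.5°
T·(sin41.6°·tan45.5° + 1.38·cos41.6°) = 1.38·611.5 − 700.8
T·(0.6639·1.0176 + 1.38·0.7478) = 843.8 − 700.8 = 143.0
T·1.7076 = 143.0
T = 83.7 kN/m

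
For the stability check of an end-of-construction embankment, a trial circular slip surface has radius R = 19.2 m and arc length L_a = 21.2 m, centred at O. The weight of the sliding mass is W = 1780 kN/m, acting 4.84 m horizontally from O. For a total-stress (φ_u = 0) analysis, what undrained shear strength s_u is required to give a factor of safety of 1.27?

s_u = 26.9 kPa

FS = s_u·L_a·R / (W·d), so s_u = FS·W·d / (L_a·R).
s_u = 1.27·1780·4.84 / (21.20·19.2) = 10941.3 / 407.04 = 26.88 kPa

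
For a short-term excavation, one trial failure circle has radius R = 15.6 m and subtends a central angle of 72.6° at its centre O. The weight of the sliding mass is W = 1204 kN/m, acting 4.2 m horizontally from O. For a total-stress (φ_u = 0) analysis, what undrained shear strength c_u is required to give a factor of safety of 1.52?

c_u = 24.9 kPa

FS = c_u·L_a·R / (W·d), so c_u = FS·W·d / (L_a·R).
Arc length L_a = R·θ = 15.6·(72.6°·π/180) = 15.6·1.2671 = 19.77 m
c_u = 1.52·1204·4.2 / (19.77·15.6) = 7686.3 / 308.36 = 24.93 kPa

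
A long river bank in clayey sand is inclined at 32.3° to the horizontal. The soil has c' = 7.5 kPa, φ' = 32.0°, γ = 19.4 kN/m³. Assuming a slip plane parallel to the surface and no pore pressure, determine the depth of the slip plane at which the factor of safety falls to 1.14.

Setting FS = 1.14 in FS = [c' + γz cos²β tanφ'] / [γz sinβ cosβ] and solving for z:
z = c' / [γ cosβ (FS·sinβ − cosβ·tanφ')]
  = 7.5 / [19.4·cos32.3°·(1.14·sin32.3° − cos32.3°·tan32.0°)]
  = 7.5 / [19.4·0.8453·(1.14·0.5344 − 0.8453·0.6249)]
  = 7.5 / 1.3280 = 5.648 m

z = 5.65 m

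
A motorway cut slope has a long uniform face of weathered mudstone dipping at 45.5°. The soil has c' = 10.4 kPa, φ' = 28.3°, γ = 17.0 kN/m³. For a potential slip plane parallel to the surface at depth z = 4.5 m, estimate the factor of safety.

FS = 0.80

For an infinite slope with a slip plane parallel to the surface (no pore pressure): FS = [c' + γz cos²β tanφ'] / [γz sinβ cosβ].
γz = 17.0·4.5 = 76.50 kN/m²
Numerator = 10.4 + 76.50·cos²45.5°·tan28.3° = 10.4 + 76.50·0.4913·0.5384 = 30.636 kPa
Denominator = 76.50·sin45.5°·cos45.5° = 76.50·0.7133·0.7009 = 38.244 kPa
FS = 30.636 / 38.244 = 0.801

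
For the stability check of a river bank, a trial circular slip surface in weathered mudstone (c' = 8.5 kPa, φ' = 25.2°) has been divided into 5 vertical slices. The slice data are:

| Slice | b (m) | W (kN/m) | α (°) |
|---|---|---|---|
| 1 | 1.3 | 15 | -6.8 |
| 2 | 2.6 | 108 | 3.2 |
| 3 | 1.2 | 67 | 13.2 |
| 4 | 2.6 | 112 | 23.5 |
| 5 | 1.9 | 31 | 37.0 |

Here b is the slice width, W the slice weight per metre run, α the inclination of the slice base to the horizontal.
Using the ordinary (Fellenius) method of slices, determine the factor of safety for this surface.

FS = 2.85

Ordinary method of slices: FS = Σ[c'·Δl_i + (W_i cosα_i)·tanφ'] / Σ W_i sinα_i, with Δl_i = b_i / cosα_i.
Slice 1: Δl = 1.3/cos(-6.8°) = 1.309 m; N'_1 = 15·cos(-6.8°) = 14.9; c'Δl = 11.13; W sinα = -1.8
Slice 2: Δl = 2.6/cos3.2° = 2.604 m; N'_2 = 108·cos3.2° = 107.8; c'Δl = 22.13; W sinα = 6.0
Slice 3: Δl = 1.2/cos13.2° = 1.233 m; N'_3 = 67·cos13.2° = 65.2; c'Δl = 10.48; W sinα = 15.3
Slice 4: Δl = 2.6/cos23.5° = 2.835 m; N'_4 = 112·cos23.5° = 102.7; c'Δl = 24.10; W sinα = 44.7
Slice 5: Δl = 1.9/cos37.0° = 2.379 m; N'_5 = 31·cos37.0° = 24.8; c'Δl = 20.22; W sinα = 18.7
Σc'Δl = 88.1 kN/m; ΣN' = 315.4 kN/m; ΣW sinα = 82.9 kN/m
Resisting = 88.1 + 315.4·tan25.2° = 88.1 + 148.4 = 236.5 kN/m
FS = 236.5 / 82.9 = 2.854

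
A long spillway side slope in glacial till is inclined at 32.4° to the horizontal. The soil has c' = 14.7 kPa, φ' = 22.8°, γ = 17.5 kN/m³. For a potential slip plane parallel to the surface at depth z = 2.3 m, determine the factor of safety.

FS = 1.47

For an infinite slope with a slip plane parallel to the surface (no pore pressure): FS = [c' + γz cos²β tanφ'] / [γz sinβ cosβ].
γz = 17.5·2.3 = 40.25 kN/m²
Numerator = 14.7 + 40.25·cos²32.4°·tan22.8° = 14.7 + 40.25·0.7129·0.4204 = 26.762 kPa
Denominator = 40.25·sin32.4°·cos32.4° = 40.25·0.5358·0.8443 = 18.210 kPa
FS = 26.762 / 18.210 = 1.470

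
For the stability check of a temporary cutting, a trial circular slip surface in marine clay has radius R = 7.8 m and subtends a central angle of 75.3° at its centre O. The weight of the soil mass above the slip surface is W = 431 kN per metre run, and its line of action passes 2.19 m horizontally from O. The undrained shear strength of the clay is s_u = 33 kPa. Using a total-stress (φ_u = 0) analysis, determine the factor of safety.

Taking moments about the centre O, the resisting moment is provided by the undrained shear strength acting along the arc:
Arc length L_a = R·θ = 7.8·(75.3°·π/180) = 7.8·1.3142 = 10.25 m
M_R = s_u·L_a·R = 33·10.25·7.8 = 2638.6 kN·m/m
M_D = W·d = 431·2.19 = 943.9 kN·m/m
FS = M_R / M_D = 2638.6 / 943.9 = 2.795

FS = 2.80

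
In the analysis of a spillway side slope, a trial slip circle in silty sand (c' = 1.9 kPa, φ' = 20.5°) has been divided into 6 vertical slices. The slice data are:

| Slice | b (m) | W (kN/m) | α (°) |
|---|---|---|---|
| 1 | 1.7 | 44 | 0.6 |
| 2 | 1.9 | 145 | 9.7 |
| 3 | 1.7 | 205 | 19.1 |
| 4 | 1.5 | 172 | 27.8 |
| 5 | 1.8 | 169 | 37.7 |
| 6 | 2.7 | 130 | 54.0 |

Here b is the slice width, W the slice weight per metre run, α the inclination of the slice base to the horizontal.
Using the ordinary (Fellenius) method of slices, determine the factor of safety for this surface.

Ordinary method of slices: FS = Σ[c'·Δl_i + (W_i cosα_i)·tanφ'] / Σ W_i sinα_i, with Δl_i = b_i / cosα_i.
Slice 1: Δl = 1.7/cos0.6° = 1.700 m; N'_1 = 44·cos0.6° = 44.0; c'Δl = 3.23; W sinα = 0.5
Slice 2: Δl = 1.9/cos9.7° = 1.928 m; N'_2 = 145·cos9.7° = 142.9; c'Δl = 3.66; W sinα = 24.4
Slice 3: Δl = 1.7/cos19.1° = 1.799 m; N'_3 = 205·cos19.1° = 193.7; c'Δl = 3.42; W sinα = 67.1
Slice 4: Δl = 1.5/cos27.8° = 1.696 m; N'_4 = 172·cos27.8° = 152.1; c'Δl = 3.22; W sinα = 80.2
Slice 5: Δl = 1.8/cos37.7° = 2.275 m; N'_5 = 169·cos37.7° = 133.7; c'Δl = 4.32; W sinα = 103.3
Slice 6: Δl = 2.7/cos54.0° = 4.594 m; N'_6 = 130·cos54.0° = 76.4; c'Δl = 8.73; W sinα = 105.2
Σc'Δl = 26.6 kN/m; ΣN' = 742.9 kN/m; ΣW sinα = 380.7 kN/m
Resisting = 26.6 + 742.9·tan20.5° = 26.6 + 277.8 = 304.3 kN/m
FS = 304.3 / 380.7 = 0.799

FS = 0.80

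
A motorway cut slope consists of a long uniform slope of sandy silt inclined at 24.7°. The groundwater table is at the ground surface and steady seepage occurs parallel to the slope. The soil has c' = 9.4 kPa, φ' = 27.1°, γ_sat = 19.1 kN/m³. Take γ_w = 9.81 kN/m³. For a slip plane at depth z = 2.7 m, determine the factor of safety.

With seepage parallel to the slope and the water table at the surface, the effective normal stress on the slip plane uses the buoyant unit weight γ' = γ_sat − γ_w while the driving shear stress uses γ_sat:
FS = [c' + γ' z cos²β tanφ'] / [γ_sat z sinβ cosβ]
γ' = 19.1 − 9.81 = 9.29 kN/m³
Numerator = 9.4 + 9.29·2.7·cos²24.7°·tan27.1° = 9.4 + 9.29·2.7·0.8254·0.5117 = 19.994 kPa
Denominator = 19.1·2.7·sin24.7°·cos24.7° = 19.1·2.7·0.4179·0.9085 = 19.578 kPa
FS = 19.994 / 19.578 = 1.021

FS = 1.02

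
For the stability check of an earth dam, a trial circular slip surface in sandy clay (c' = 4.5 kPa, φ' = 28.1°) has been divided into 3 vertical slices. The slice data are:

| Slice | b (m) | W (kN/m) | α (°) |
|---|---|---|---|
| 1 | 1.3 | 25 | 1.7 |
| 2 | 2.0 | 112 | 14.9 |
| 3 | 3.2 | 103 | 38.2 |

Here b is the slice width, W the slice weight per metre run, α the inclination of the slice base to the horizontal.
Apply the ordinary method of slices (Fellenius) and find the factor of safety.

FS = 1.59

Ordinary method of slices: FS = Σ[c'·Δl_i + (W_i cosα_i)·tanφ'] / Σ W_i sinα_i, with Δl_i = b_i / cosα_i.
Slice 1: Δl = 1.3/cos1.7° = 1.301 m; N'_1 = 25·cos1.7° = 25.0; c'Δl = 5.85; W sinα = 0.7
Slice 2: Δl = 2.0/cos14.9° = 2.070 m; N'_2 = 112·cos14.9° = 108.2; c'Δl = 9.31; W sinα = 28.8
Slice 3: Δl = 3.2/cos38.2° = 4.072 m; N'_3 = 103·cos38.2° = 80.9; c'Δl = 18.32; W sinα = 63.7
Σc'Δl = 33.5 kN/m; ΣN' = 214.2 kN/m; ΣW sinα = 93.2 kN/m
Resisting = 33.5 + 214.2·tan28.1° = 33.5 + 114.4 = 147.8 kN/m
FS = 147.8 / 93.2 = 1.586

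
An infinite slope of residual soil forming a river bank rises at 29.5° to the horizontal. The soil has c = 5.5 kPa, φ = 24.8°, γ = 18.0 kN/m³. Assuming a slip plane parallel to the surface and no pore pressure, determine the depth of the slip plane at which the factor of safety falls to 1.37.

Setting FS = 1.37 in FS = [c + γz cos²β tanφ] / [γz sinβ cosβ] and solving for z:
z = c / [γ cosβ (FS·sinβ − cosβ·tanφ)]
  = 5.5 / [18.0·cos29.5°·(1.37·sin29.5° − cos29.5°·tan24.8°)]
  = 5.5 / [18.0·0.8704·(1.37·0.4924 − 0.8704·0.4621)]
  = 5.5 / 4.2685 = 1.289 m

z = 1.29 m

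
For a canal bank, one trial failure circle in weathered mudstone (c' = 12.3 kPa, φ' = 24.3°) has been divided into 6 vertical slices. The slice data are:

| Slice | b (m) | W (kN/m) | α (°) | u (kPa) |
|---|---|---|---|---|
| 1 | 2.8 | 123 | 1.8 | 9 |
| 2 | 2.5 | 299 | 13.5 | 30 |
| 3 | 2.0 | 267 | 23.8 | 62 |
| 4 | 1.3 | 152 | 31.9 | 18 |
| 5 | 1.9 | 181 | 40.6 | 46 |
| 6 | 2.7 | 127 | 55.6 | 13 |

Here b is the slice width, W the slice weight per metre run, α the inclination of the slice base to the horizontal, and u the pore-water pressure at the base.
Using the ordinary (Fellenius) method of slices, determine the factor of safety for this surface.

Ordinary method of slices: FS = Σ[c'·Δl_i + (W_i cosα_i − u_i·Δl_i)·tanφ'] / Σ W_i sinα_i, with Δl_i = b_i / cosα_i.
Slice 1: Δl = 2.8/cos1.8° = 2.801 m; N'_1 = 123·cos1.8° − 9·2.801 = 97.7; c'Δl = 34.46; W sinα = 3.9
Slice 2: Δl = 2.5/cos13.5° = 2.571 m; N'_2 = 299·cos13.5° − 30·2.571 = 213.6; c'Δl = 31.62; W sinα = 69.8
Slice 3: Δl = 2.0/cos23.8° = 2.186 m; N'_3 = 267·cos23.8° − 62·2.186 = 108.8; c'Δl = 26.89; W sinα = 107.7
Slice 4: Δl = 1.3/cos31.9° = 1.531 m; N'_4 = 152·cos31.9° − 18·1.531 = 101.5; c'Δl = 18.83; W sinα = 80.3
Slice 5: Δl = 1.9/cos40.6° = 2.502 m; N'_5 = 181·cos40.6° − 46·2.502 = 22.3; c'Δl = 30.78; W sinα = 117.8
Slice 6: Δl = 2.7/cos55.6° = 4.779 m; N'_6 = 127·cos55.6° − 13·4.779 = 9.6; c'Δl = 58.78; W sinα = 104.8
Σc'Δl = 201.4 kN/m; ΣN' = 553.5 kN/m; ΣW sinα = 484.3 kN/m
Resisting = 201.4 + 553.5·tan24.3° = 201.4 + 249.9 = 451.3 kN/m
FS = 451.3 / 484.3 = 0.932

FS = 0.93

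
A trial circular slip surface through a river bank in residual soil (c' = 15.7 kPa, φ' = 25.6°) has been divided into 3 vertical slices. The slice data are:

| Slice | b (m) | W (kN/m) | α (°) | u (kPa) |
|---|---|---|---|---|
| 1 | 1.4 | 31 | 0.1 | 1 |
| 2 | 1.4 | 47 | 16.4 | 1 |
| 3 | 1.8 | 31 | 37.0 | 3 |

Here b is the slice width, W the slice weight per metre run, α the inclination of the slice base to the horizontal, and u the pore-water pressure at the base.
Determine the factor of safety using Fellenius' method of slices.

Ordinary method of slices: FS = Σ[c'·Δl_i + (W_i cosα_i − u_i·Δl_i)·tanφ'] / Σ W_i sinα_i, with Δl_i = b_i / cosα_i.
Slice 1: Δl = 1.4/cos0.1° = 1.400 m; N'_1 = 31·cos0.1° − 1·1.400 = 29.6; c'Δl = 21.98; W sinα = 0.1
Slice 2: Δl = 1.4/cos16.4° = 1.459 m; N'_2 = 47·cos16.4° − 1·1.459 = 43.6; c'Δl = 22.91; W sinα = 13.3
Slice 3: Δl = 1.8/cos37.0° = 2.254 m; N'_3 = 31·cos37.0° − 3·2.254 = 18.0; c'Δl = 35.39; W sinα = 18.7
Σc'Δl = 80.3 kN/m; ΣN' = 91.2 kN/m; ΣW sinα = 32.0 kN/m
Resisting = 80.3 + 91.2·tan25.6° = 80.3 + 43.7 = 124.0 kN/m
FS = 124.0 / 32.0 = 3.877

FS = 3.88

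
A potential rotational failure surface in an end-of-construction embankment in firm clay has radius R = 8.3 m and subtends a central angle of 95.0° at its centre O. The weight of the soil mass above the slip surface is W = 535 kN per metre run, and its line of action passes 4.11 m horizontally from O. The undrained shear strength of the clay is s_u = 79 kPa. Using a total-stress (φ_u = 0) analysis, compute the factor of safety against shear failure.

FS = 4.10

Taking moments about the centre O, the resisting moment is provided by the undrained shear strength acting along the arc:
Arc length L_a = R·θ = 8.3·(95.0°·π/180) = 8.3·1.6581 = 13.76 m
M_R = s_u·L_a·R = 79·13.76·8.3 = 9023.7 kN·m/m
M_D = W·d = 535·4.11 = 2198.9 kN·m/m
FS = M_R / M_D = 9023.7 / 2198.9 = 4.104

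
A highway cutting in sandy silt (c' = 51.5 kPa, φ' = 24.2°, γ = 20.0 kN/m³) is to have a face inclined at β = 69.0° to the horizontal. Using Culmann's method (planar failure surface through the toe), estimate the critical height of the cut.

H_c = 30.20 m

Culmann's analysis gives the critical failure plane at α_cr = (β + φ')/2 = (69.0 + 24.2)/2 = 46.6°, and the critical height
H_c = (4c'/γ) · sinβ cosφ' / [1 − cos(β − φ')]
    = (4·51.5/20.0) · sin69.0°·cos24.2° / [1 − cos(44.8°)]
    = 10.300 · 0.9336·0.9121 / [1 − 0.7096]
    = 10.300 · 0.8515 / 0.2904
    = 30.20 m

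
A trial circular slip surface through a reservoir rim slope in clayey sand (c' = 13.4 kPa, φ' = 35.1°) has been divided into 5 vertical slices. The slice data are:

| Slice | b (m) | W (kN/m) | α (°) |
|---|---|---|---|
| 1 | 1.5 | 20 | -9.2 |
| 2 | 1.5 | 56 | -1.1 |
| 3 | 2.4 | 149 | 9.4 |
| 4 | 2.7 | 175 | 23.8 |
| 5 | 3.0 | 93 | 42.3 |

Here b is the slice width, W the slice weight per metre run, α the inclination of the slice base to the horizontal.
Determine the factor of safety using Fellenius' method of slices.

FS = 3.16

Ordinary method of slices: FS = Σ[c'·Δl_i + (W_i cosα_i)·tanφ'] / Σ W_i sinα_i, with Δl_i = b_i / cosα_i.
Slice 1: Δl = 1.5/cos(-9.2°) = 1.520 m; N'_1 = 20·cos(-9.2°) = 19.7; c'Δl = 20.36; W sinα = -3.2
Slice 2: Δl = 1.5/cos(-1.1°) = 1.500 m; N'_2 = 56·cos(-1.1°) = 56.0; c'Δl = 20.10; W sinα = -1.1
Slice 3: Δl = 2.4/cos9.4° = 2.433 m; N'_3 = 149·cos9.4° = 147.0; c'Δl = 32.60; W sinα = 24.3
Slice 4: Δl = 2.7/cos23.8° = 2.951 m; N'_4 = 175·cos23.8° = 160.1; c'Δl = 39.54; W sinα = 70.6
Slice 5: Δl = 3.0/cos42.3° = 4.056 m; N'_5 = 93·cos42.3° = 68.8; c'Δl = 54.35; W sinα = 62.6
Σc'Δl = 167.0 kN/m; ΣN' = 451.6 kN/m; ΣW sinα = 153.3 kN/m
Resisting = 167.0 + 451.6·tan35.1° = 167.0 + 317.4 = 484.4 kN/m
FS = 484.4 / 153.3 = 3.160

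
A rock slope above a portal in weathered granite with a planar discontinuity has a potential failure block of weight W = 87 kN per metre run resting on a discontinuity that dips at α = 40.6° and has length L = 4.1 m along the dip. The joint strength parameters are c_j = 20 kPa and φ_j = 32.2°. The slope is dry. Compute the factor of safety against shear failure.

Resolving the block weight along and normal to the plane and applying the Mohr–Coulomb strength on the joint:
N' = W cosα = 87·cos40.6° = 66.1 kN/m
Driving force T = W sinα = 87·sin40.6° = 56.6 kN/m
Resisting force R = c_j·L + N'·tanφ_j = 20·4.1 + 66.1·tan32.2° = 82.0 + 41.6 = 123.6 kN/m
FS = R / T = 123.6 / 56.6 = 2.183

FS = 2.18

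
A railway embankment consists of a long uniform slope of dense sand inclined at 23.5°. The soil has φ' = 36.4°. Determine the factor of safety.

FS = 1.70

For a dry cohesionless infinite slope the factor of safety is FS = tanφ' / tanβ.
FS = tan36.4° / tan23.5° = 0.7373 / 0.4348 = 1.696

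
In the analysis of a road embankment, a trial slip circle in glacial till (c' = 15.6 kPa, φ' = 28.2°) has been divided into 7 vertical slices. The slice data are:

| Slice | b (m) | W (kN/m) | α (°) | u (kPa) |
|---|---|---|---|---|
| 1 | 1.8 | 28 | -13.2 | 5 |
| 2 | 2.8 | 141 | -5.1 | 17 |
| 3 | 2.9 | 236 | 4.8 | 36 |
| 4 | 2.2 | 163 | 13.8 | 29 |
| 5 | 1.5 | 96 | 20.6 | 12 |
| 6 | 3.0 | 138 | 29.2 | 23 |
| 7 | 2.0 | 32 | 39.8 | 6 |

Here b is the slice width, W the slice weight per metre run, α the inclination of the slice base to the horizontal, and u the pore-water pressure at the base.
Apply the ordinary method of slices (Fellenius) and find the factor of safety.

FS = 3.20

Ordinary method of slices: FS = Σ[c'·Δl_i + (W_i cosα_i − u_i·Δl_i)·tanφ'] / Σ W_i sinα_i, with Δl_i = b_i / cosα_i.
Slice 1: Δl = 1.8/cos(-13.2°) = 1.849 m; N'_1 = 28·cos(-13.2°) − 5·1.849 = 18.0; c'Δl = 28.84; W sinα = -6.4
Slice 2: Δl = 2.8/cos(-5.1°) = 2.811 m; N'_2 = 141·cos(-5.1°) − 17·2.811 = 92.7; c'Δl = 43.85; W sinα = -12.5
Slice 3: Δl = 2.9/cos4.8° = 2.910 m; N'_3 = 236·cos4.8° − 36·2.910 = 130.4; c'Δl = 45.40; W sinα = 19.7
Slice 4: Δl = 2.2/cos13.8° = 2.265 m; N'_4 = 163·cos13.8° − 29·2.265 = 92.6; c'Δl = 35.34; W sinα = 38.9
Slice 5: Δl = 1.5/cos20.6° = 1.602 m; N'_5 = 96·cos20.6° − 12·1.602 = 70.6; c'Δl = 25.00; W sinα = 33.8
Slice 6: Δl = 3.0/cos29.2° = 3.437 m; N'_6 = 138·cos29.2° − 23·3.437 = 41.4; c'Δl = 53.61; W sinα = 67.3
Slice 7: Δl = 2.0/cos39.8° = 2.603 m; N'_7 = 32·cos39.8° − 6·2.603 = 9.0; c'Δl = 40.61; W sinα = 20.5
Σc'Δl = 272.7 kN/m; ΣN' = 454.7 kN/m; ΣW sinα = 161.3 kN/m
Resisting = 272.7 + 454.7·tan28.2° = 272.7 + 243.8 = 516.5 kN/m
FS = 516.5 / 161.3 = 3.202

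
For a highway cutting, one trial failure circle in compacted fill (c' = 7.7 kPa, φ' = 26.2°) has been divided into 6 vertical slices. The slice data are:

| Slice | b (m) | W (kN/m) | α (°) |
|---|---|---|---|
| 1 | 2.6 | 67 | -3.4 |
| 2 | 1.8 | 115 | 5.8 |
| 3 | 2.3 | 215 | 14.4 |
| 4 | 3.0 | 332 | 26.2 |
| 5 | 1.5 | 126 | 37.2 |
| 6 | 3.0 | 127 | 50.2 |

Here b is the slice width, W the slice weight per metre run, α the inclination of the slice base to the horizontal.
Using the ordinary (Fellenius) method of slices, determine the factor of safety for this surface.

FS = 1.46

Ordinary method of slices: FS = Σ[c'·Δl_i + (W_i cosα_i)·tanφ'] / Σ W_i sinα_i, with Δl_i = b_i / cosα_i.
Slice 1: Δl = 2.6/cos(-3.4°) = 2.605 m; N'_1 = 67·cos(-3.4°) = 66.9; c'Δl = 20.06; W sinα = -4.0
Slice 2: Δl = 1.8/cos5.8° = 1.809 m; N'_2 = 115·cos5.8° = 114.4; c'Δl = 13.93; W sinα = 11.6
Slice 3: Δl = 2.3/cos14.4° = 2.375 m; N'_3 = 215·cos14.4° = 208.2; c'Δl = 18.28; W sinα = 53.5
Slice 4: Δl = 3.0/cos26.2° = 3.344 m; N'_4 = 332·cos26.2° = 297.9; c'Δl = 25.75; W sinα = 146.6
Slice 5: Δl = 1.5/cos37.2° = 1.883 m; N'_5 = 126·cos37.2° = 100.4; c'Δl = 14.50; W sinα = 76.2
Slice 6: Δl = 3.0/cos50.2° = 4.687 m; N'_6 = 127·cos50.2° = 81.3; c'Δl = 36.09; W sinα = 97.6
Σc'Δl = 128.6 kN/m; ΣN' = 869.1 kN/m; ΣW sinα = 381.4 kN/m
Resisting = 128.6 + 869.1·tan26.2° = 128.6 + 427.6 = 556.2 kN/m
FS = 556.2 / 381.4 = 1.458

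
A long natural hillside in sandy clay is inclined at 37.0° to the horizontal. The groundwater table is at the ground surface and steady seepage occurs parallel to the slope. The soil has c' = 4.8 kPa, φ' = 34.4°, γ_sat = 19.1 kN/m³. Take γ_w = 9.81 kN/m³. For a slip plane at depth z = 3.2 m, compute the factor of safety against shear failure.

With seepage parallel to the slope and the water table at the surface, the effective normal stress on the slip plane uses the buoyant unit weight γ' = γ_sat − γ_w while the driving shear stress uses γ_sat:
FS = [c' + γ' z cos²β tanφ'] / [γ_sat z sinβ cosβ]
γ' = 19.1 − 9.81 = 9.29 kN/m³
Numerator = 4.8 + 9.29·3.2·cos²37.0°·tan34.4° = 4.8 + 9.29·3.2·0.6378·0.6847 = 17.783 kPa
Denominator = 19.1·3.2·sin37.0°·cos37.0° = 19.1·3.2·0.6018·0.7986 = 29.376 kPa
FS = 17.783 / 29.376 = 0.605

FS = 0.61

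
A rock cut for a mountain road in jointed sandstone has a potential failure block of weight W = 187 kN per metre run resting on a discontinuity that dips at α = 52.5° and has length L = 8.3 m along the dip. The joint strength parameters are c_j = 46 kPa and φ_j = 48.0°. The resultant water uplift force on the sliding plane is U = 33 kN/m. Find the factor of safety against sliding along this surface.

Resolving the block weight along and normal to the plane and applying the Mohr–Coulomb strength on the joint:
N' = W cosα − U = 187·cos52.5° − 33 = 80.8 kN/m
Driving force T = W sinα = 187·sin52.5° = 148.4 kN/m
Resisting force R = c_j·L + N'·tanφ_j = 46·8.3 + 80.8·tan48.0° = 381.8 + 89.8 = 471.6 kN/m
FS = R / T = 471.6 / 148.4 = 3.179

FS = 3.18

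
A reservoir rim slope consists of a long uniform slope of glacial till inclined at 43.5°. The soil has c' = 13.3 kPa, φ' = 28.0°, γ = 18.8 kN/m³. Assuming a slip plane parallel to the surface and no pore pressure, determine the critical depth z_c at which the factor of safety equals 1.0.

z_c = 3.22 m

Setting FS = 1.00 in FS = [c' + γz cos²β tanφ'] / [γz sinβ cosβ] and solving for z:
z = c' / [γ cosβ (FS·sinβ − cosβ·tanφ')]
  = 13.3 / [18.8·cos43.5°·(1.00·sin43.5° − cos43.5°·tan28.0°)]
  = 13.3 / [18.8·0.7254·(1.00·0.6884 − 0.7254·0.5317)]
  = 13.3 / 4.1275 = 3.222 m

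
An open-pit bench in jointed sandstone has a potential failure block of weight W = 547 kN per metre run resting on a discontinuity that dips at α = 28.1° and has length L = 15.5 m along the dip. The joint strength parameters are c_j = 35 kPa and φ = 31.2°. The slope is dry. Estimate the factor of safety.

FS = 3.24

Resolving the block weight along and normal to the plane and applying the Mohr–Coulomb strength on the joint:
N' = W cosα = 547·cos28.1° = 482.5 kN/m
Driving force T = W sinα = 547·sin28.1° = 257.6 kN/m
Resisting force R = c_j·L + N'·tanφ = 35·15.5 + 482.5·tan31.2° = 542.5 + 292.2 = 834.7 kN/m
FS = R / T = 834.7 / 257.6 = 3.240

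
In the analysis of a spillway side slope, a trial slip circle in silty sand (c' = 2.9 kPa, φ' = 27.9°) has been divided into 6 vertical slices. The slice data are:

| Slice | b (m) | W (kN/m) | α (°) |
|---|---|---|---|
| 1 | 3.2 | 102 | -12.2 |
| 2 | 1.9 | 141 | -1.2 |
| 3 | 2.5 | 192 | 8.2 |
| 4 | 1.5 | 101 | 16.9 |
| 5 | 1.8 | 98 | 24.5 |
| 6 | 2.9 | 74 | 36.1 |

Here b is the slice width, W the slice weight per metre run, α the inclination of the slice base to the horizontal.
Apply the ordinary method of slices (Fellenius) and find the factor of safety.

FS = 3.44

Ordinary method of slices: FS = Σ[c'·Δl_i + (W_i cosα_i)·tanφ'] / Σ W_i sinα_i, with Δl_i = b_i / cosα_i.
Slice 1: Δl = 3.2/cos(-12.2°) = 3.274 m; N'_1 = 102·cos(-12.2°) = 99.7; c'Δl = 9.49; W sinα = -21.6
Slice 2: Δl = 1.9/cos(-1.2°) = 1.900 m; N'_2 = 141·cos(-1.2°) = 141.0; c'Δl = 5.51; W sinα = -3.0
Slice 3: Δl = 2.5/cos8.2° = 2.526 m; N'_3 = 192·cos8.2° = 190.0; c'Δl = 7.32; W sinα = 27.4
Slice 4: Δl = 1.5/cos16.9° = 1.568 m; N'_4 = 101·cos16.9° = 96.6; c'Δl = 4.55; W sinα = 29.4
Slice 5: Δl = 1.8/cos24.5° = 1.978 m; N'_5 = 98·cos24.5° = 89.2; c'Δl = 5.74; W sinα = 40.6
Slice 6: Δl = 2.9/cos36.1° = 3.589 m; N'_6 = 74·cos36.1° = 59.8; c'Δl = 10.41; W sinα = 43.6
Σc'Δl = 43.0 kN/m; ΣN' = 676.3 kN/m; ΣW sinα = 116.5 kN/m
Resisting = 43.0 + 676.3·tan27.9° = 43.0 + 358.1 = 401.1 kN/m
FS = 401.1 / 116.5 = 3.444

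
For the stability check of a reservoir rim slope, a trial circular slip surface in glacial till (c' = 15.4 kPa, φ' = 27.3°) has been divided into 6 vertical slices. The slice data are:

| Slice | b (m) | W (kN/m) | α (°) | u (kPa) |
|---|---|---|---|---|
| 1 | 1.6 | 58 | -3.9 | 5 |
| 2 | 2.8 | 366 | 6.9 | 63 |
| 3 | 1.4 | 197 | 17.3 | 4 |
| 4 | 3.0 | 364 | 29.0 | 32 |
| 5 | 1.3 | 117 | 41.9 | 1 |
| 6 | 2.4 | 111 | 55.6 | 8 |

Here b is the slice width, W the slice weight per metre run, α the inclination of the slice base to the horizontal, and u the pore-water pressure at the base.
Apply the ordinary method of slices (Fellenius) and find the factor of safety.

FS = 1.39

Ordinary method of slices: FS = Σ[c'·Δl_i + (W_i cosα_i − u_i·Δl_i)·tanφ'] / Σ W_i sinα_i, with Δl_i = b_i / cosα_i.
Slice 1: Δl = 1.6/cos(-3.9°) = 1.604 m; N'_1 = 58·cos(-3.9°) − 5·1.604 = 49.8; c'Δl = 24.70; W sinα = -3.9
Slice 2: Δl = 2.8/cos6.9° = 2.820 m; N'_2 = 366·cos6.9° − 63·2.820 = 185.7; c'Δl = 43.43; W sinα = 44.0
Slice 3: Δl = 1.4/cos17.3° = 1.466 m; N'_3 = 197·cos17.3° − 4·1.466 = 182.2; c'Δl = 22.58; W sinα = 58.6
Slice 4: Δl = 3.0/cos29.0° = 3.430 m; N'_4 = 364·cos29.0° − 32·3.430 = 208.6; c'Δl = 52.82; W sinα = 176.5
Slice 5: Δl = 1.3/cos41.9° = 1.747 m; N'_5 = 117·cos41.9° − 1·1.747 = 85.3; c'Δl = 26.90; W sinα = 78.1
Slice 6: Δl = 2.4/cos55.6° = 4.248 m; N'_6 = 111·cos55.6° − 8·4.248 = 28.7; c'Δl = 65.42; W sinα = 91.6
Σc'Δl = 235.9 kN/m; ΣN' = 740.4 kN/m; ΣW sinα = 444.8 kN/m
Resisting = 235.9 + 740.4·tan27.3° = 235.9 + 382.1 = 618.0 kN/m
FS = 618.0 / 444.8 = 1.389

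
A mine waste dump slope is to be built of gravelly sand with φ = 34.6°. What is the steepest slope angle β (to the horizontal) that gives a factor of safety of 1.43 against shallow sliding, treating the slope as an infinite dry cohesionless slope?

β = 25.8°

For an infinite dry cohesionless slope FS = tanφ/tanβ, so tanβ = tanφ / FS.
tanβ = tan34.6° / 1.43 = 0.6899 / 1.43 = 0.4824
β = arctan(0.4824) = 25.75°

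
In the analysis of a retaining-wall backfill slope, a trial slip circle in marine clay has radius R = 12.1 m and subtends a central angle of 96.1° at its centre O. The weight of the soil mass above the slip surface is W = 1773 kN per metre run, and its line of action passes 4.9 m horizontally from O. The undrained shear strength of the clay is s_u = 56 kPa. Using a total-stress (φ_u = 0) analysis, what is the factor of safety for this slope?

Taking moments about the centre O, the resisting moment is provided by the undrained shear strength acting along the arc:
Arc length L_a = R·θ = 12.1·(96.1°·π/180) = 12.1·1.6773 = 20.29 m
M_R = s_u·L_a·R = 56·20.29·12.1 = 13751.8 kN·m/m
M_D = W·d = 1773·4.9 = 8687.7 kN·m/m
FS = M_R / M_D = 13751.8 / 8687.7 = 1.583

FS = 1.58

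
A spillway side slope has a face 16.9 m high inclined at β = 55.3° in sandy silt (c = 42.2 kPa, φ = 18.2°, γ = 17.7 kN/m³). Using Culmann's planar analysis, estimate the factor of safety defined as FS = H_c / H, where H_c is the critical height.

FS = 2.18

H_c = (4c/γ) · sinβ cosφ / [1 − cos(β − φ)]
    = (4·42.2/17.7) · sin55.3°·cos18.2° / [1 − cos37.1°]
    = 9.537 · 0.7810 / 0.2024 = 36.80 m
FS = H_c / H = 36.80 / 16.9 = 2.177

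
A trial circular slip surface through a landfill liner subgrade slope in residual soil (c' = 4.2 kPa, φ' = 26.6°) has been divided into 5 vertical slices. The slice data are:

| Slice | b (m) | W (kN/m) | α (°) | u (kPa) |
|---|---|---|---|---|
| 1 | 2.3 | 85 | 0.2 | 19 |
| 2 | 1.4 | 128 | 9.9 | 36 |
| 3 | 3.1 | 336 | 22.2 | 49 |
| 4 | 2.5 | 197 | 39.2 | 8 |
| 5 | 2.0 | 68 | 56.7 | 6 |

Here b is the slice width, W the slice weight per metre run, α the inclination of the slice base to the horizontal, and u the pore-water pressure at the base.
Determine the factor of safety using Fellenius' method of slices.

Ordinary method of slices: FS = Σ[c'·Δl_i + (W_i cosα_i − u_i·Δl_i)·tanφ'] / Σ W_i sinα_i, with Δl_i = b_i / cosα_i.
Slice 1: Δl = 2.3/cos0.2° = 2.300 m; N'_1 = 85·cos0.2° − 19·2.300 = 41.3; c'Δl = 9.66; W sinα = 0.3
Slice 2: Δl = 1.4/cos9.9° = 1.421 m; N'_2 = 128·cos9.9° − 36·1.421 = 74.9; c'Δl = 5.97; W sinα = 22.0
Slice 3: Δl = 3.1/cos22.2° = 3.348 m; N'_3 = 336·cos22.2° − 49·3.348 = 147.0; c'Δl = 14.06; W sinα = 127.0
Slice 4: Δl = 2.5/cos39.2° = 3.226 m; N'_4 = 197·cos39.2° − 8·3.226 = 126.9; c'Δl = 13.55; W sinα = 124.5
Slice 5: Δl = 2.0/cos56.7° = 3.643 m; N'_5 = 68·cos56.7° − 6·3.643 = 15.5; c'Δl = 15.30; W sinα = 56.8
Σc'Δl = 58.5 kN/m; ΣN' = 405.6 kN/m; ΣW sinα = 330.6 kN/m
Resisting = 58.5 + 405.6·tan26.6° = 58.5 + 203.1 = 261.6 kN/m
FS = 261.6 / 330.6 = 0.791

FS = 0.79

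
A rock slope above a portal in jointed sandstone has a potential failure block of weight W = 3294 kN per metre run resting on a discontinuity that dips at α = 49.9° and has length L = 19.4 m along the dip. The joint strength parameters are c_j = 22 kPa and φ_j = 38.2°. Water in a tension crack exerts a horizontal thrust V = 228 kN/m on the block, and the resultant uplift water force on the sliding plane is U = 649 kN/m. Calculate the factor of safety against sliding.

Resolving the block weight along and normal to the plane and applying the Mohr–Coulomb strength on the joint:
N' = W cosα − U − V sinα = 3294·cos49.9° − 649 − 228·sin49.9° = 1298.3 kN/m
Driving force T = W sinα + V cosα = 3294·sin49.9° + 228·cos49.9° = 2666.5 kN/m
Resisting force R = c_j·L + N'·tanφ_j = 22·19.4 + 1298.3·tan38.2° = 426.8 + 1021.7 = 1448.5 kN/m
FS = R / T = 1448.5 / 2666.5 = 0.543

FS = 0.54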